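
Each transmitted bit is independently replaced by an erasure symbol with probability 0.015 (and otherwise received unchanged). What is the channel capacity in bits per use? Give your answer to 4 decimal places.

0.9850 bits

Binary erasure channel: capacity C = 1 − ε.
C = 1 − 0.015 = 0.9850 bits per channel use.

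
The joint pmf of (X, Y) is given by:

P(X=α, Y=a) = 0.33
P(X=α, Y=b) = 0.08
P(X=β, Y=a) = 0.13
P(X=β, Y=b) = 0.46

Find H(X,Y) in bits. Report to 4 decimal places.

1.7173 bits

H(X,Y) = −Σ p(x,y)·log₂ p(x,y) over all 4 cells.
  cell (α,a): −0.33·log₂0.33 = 0.52782
  cell (α,b): −0.08·log₂0.08 = 0.29151
  cell (β,a): −0.13·log₂0.13 = 0.38264
  cell (β,b): −0.46·log₂0.46 = 0.51534
Sum = 1.7173 bits.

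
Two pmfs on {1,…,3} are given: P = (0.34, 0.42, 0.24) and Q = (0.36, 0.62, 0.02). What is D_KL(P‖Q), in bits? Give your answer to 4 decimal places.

D(P‖Q) = Σ p·log₂(p/q).
  0.34·log₂(0.34/0.36) = -0.02804
  0.42·log₂(0.42/0.62) = -0.23599
  0.24·log₂(0.24/0.02) = 0.86039
D(P‖Q) = 0.5964 bits.

0.5964 bits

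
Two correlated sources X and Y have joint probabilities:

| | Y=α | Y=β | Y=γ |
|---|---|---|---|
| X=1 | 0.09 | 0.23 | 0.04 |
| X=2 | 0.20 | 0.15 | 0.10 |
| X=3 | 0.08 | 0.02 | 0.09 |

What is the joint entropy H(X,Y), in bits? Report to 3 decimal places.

H(X,Y) = −Σ p(x,y)·log₂ p(x,y) over all 9 cells.
  cell (1,α): −0.09·log₂0.09 = 0.3127
  cell (1,β): −0.23·log₂0.23 = 0.4877
  cell (1,γ): −0.04·log₂0.04 = 0.1858
  cell (2,α): −0.20·log₂0.20 = 0.4644
  cell (2,β): −0.15·log₂0.15 = 0.4105
  cell (2,γ): −0.10·log₂0.10 = 0.3322
  cell (3,α): −0.08·log₂0.08 = 0.2915
  cell (3,β): −0.02·log₂0.02 = 0.1129
  cell (3,γ): −0.09·log₂0.09 = 0.3127
Sum = 2.910 bits.

2.910 bits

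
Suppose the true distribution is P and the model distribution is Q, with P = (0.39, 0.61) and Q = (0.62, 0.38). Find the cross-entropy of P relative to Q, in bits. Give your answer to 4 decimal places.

H(P,Q) = −Σ p·log₂ q.
  −0.39·log₂(0.62) = 0.26897
  −0.61·log₂(0.38) = 0.85152
H(P,Q) = 1.1205 bits.

1.1205 bits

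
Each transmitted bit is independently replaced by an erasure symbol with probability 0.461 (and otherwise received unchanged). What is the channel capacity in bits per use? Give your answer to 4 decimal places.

Binary erasure channel: capacity C = 1 − ε.
C = 1 − 0.461 = 0.5390 bits per channel use.

0.5390 bits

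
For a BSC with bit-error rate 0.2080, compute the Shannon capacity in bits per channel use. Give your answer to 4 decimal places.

Binary symmetric channel: C = 1 − h₂(ε) where h₂ is the binary entropy function.
h₂(0.2080) = −0.2080·log₂0.2080 − 0.7920·log₂0.7920 = 0.7376.
C = 1 − 0.7376 = 0.2624 bits per channel use.

0.2624 bits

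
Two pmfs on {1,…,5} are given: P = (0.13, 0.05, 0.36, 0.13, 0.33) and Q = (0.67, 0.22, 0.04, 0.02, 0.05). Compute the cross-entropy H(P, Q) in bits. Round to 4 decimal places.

4.0161 bits

H(P,Q) = −Σ p·log₂ q.
  −0.13·log₂(0.67) = 0.07511
  −0.05·log₂(0.22) = 0.10922
  −0.36·log₂(0.04) = 1.67179
  −0.13·log₂(0.02) = 0.73370
  −0.33·log₂(0.05) = 1.42624
H(P,Q) = 4.0161 bits.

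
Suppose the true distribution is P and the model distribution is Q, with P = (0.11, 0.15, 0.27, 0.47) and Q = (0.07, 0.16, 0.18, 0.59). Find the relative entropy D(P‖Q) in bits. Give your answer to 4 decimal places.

D(P‖Q) = Σ p·log₂(p/q).
  0.11·log₂(0.11/0.07) = 0.07173
  0.15·log₂(0.15/0.16) = -0.01397
  0.27·log₂(0.27/0.18) = 0.15794
  0.47·log₂(0.47/0.59) = -0.15419
D(P‖Q) = 0.0615 bits.

0.0615 bits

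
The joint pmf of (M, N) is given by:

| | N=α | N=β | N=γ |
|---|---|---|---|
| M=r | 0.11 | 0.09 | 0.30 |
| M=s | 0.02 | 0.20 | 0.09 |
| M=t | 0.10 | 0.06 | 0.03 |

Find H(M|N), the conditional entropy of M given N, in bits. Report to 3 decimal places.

Marginals: p(M) = (0.5000, 0.3100, 0.1900), p(N) = (0.2300, 0.3500, 0.4200).
H(M|N) = Σ p(N) · H(M|N=·).
  N=α: p=0.2300, H(M|N=α) = 1.3378
  N=β: p=0.3500, H(M|N=β) = 1.4013
  N=γ: p=0.4200, H(M|N=γ) = 1.0949
Weighted sum = 1.258 bits.

1.258 bits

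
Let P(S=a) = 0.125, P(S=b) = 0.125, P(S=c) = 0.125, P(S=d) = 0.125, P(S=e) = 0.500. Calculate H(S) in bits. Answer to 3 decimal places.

H(S) = −Σ p·log₂ p.
  −(0.125)·log₂(0.125) = 0.3750
  −(0.125)·log₂(0.125) = 0.3750
  −(0.125)·log₂(0.125) = 0.3750
  −(0.125)·log₂(0.125) = 0.3750
  −(0.500)·log₂(0.500) = 0.5000
Sum: 0.3750 + 0.3750 + 0.3750 + 0.3750 + 0.5000 = 2.000 bits.

2.000 bits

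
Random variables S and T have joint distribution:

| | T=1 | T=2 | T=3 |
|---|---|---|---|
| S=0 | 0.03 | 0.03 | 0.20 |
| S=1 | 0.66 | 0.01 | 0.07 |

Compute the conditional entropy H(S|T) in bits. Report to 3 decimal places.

0.433 bits

Chain rule: H(S|T) = H(S,T) − H(T).
Marginals: p(S) = (0.2600, 0.7400), p(T) = (0.6900, 0.0400, 0.2700).
H(S,T) = 1.4986 bits; H(T) = 1.0652 bits.
H(S|T) = 1.4986 − 1.0652 = 0.433 bits.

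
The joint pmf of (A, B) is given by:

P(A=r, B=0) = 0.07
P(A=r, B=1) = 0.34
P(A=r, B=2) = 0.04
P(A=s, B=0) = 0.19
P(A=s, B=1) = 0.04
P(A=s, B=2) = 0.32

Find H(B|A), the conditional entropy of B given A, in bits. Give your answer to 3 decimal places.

Chain rule: H(B|A) = H(A,B) − H(A).
Marginals: p(A) = (0.4500, 0.5500), p(B) = (0.2600, 0.3800, 0.3600).
H(A,B) = 2.1505 bits; H(A) = 0.9928 bits.
H(B|A) = 2.1505 − 0.9928 = 1.158 bits.

1.158 bits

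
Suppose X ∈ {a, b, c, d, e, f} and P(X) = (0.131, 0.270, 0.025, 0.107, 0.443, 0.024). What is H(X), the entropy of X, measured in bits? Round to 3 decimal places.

H(X) = −Σ p·log₂ p.
  −(0.131)·log₂(0.131) = 0.3841
  −(0.270)·log₂(0.270) = 0.5100
  −(0.025)·log₂(0.025) = 0.1330
  −(0.107)·log₂(0.107) = 0.3450
  −(0.443)·log₂(0.443) = 0.5204
  −(0.024)·log₂(0.024) = 0.1291
Sum: 0.3841 + 0.5100 + 0.1330 + 0.3450 + 0.5204 + 0.1291 = 2.022 bits.

2.022 bits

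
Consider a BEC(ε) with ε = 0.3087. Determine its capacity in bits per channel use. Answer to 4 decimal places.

Binary erasure channel: capacity C = 1 − ε.
C = 1 − 0.3087 = 0.6913 bits per channel use.

0.6913 bits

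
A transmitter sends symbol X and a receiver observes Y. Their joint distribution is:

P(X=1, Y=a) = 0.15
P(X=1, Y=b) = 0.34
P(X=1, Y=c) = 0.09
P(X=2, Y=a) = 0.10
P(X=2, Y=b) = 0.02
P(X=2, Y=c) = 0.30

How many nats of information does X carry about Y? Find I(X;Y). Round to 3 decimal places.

0.224 nats

Marginals: p(X) = (0.5800, 0.4200), p(Y) = (0.2500, 0.3600, 0.3900).
I(X;Y) = Σ p(x,y)·ln[p(x,y)/(p(x)p(y))].
  (1,a): 0.15·ln(1.0345) = 0.0051
  (1,b): 0.34·ln(1.6284) = 0.1658
  (1,c): 0.09·ln(0.3979) = -0.0829
  (2,a): 0.10·ln(0.9524) = -0.0049
  (2,b): 0.02·ln(0.1323) = -0.0405
  (2,c): 0.30·ln(1.8315) = 0.1815
Sum = 0.224 nats.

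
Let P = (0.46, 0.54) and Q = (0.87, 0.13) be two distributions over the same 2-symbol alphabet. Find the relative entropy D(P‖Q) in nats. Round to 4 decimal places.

0.4758 nats

D(P‖Q) = Σ p·ln(p/q).
  0.46·ln(0.46/0.87) = -0.29314
  0.54·ln(0.54/0.13) = 0.76898
D(P‖Q) = 0.4758 nats.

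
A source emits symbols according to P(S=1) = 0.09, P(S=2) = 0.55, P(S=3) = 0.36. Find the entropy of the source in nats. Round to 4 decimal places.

0.9133 nats

H(S) = −Σ p·ln p.
  −(0.09)·ln(0.09) = 0.21672
  −(0.55)·ln(0.55) = 0.32881
  −(0.36)·ln(0.36) = 0.36779
Sum: 0.21672 + 0.32881 + 0.36779 = 0.9133 nats.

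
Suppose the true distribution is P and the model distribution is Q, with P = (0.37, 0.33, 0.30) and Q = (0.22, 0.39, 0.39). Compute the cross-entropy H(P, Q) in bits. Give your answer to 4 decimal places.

H(P,Q) = −Σ p·log₂ q.
  −0.37·log₂(0.22) = 0.80824
  −0.33·log₂(0.39) = 0.44829
  −0.30·log₂(0.39) = 0.40754
H(P,Q) = 1.6641 bits.

1.6641 bits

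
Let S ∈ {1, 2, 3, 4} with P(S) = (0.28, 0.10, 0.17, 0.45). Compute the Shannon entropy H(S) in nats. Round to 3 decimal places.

1.247 nats

H(S) = −Σ p·ln p.
  −(0.28)·ln(0.28) = 0.3564
  −(0.10)·ln(0.10) = 0.2303
  −(0.17)·ln(0.17) = 0.3012
  −(0.45)·ln(0.45) = 0.3593
Sum: 0.3564 + 0.2303 + 0.3012 + 0.3593 = 1.247 nats.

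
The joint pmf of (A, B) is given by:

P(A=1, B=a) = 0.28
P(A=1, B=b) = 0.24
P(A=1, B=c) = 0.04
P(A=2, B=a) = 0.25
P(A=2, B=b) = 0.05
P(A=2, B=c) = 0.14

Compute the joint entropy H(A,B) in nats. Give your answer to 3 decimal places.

H(A,B) = −Σ p(x,y)·ln p(x,y) over all 6 cells.
  cell (1,a): −0.28·ln0.28 = 0.3564
  cell (1,b): −0.24·ln0.24 = 0.3425
  cell (1,c): −0.04·ln0.04 = 0.1288
  cell (2,a): −0.25·ln0.25 = 0.3466
  cell (2,b): −0.05·ln0.05 = 0.1498
  cell (2,c): −0.14·ln0.14 = 0.2753
Sum = 1.599 nats.

1.599 nats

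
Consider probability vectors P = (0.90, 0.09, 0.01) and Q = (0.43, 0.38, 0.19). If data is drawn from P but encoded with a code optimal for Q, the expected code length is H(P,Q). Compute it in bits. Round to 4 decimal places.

1.2454 bits

H(P,Q) = −Σ p·log₂ q.
  −0.90·log₂(0.43) = 1.09583
  −0.09·log₂(0.38) = 0.12563
  −0.01·log₂(0.19) = 0.02396
H(P,Q) = 1.2454 bits.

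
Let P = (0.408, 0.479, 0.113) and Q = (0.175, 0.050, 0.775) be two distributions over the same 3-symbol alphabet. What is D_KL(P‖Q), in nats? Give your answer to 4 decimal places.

1.2102 nats

D(P‖Q) = Σ p·ln(p/q).
  0.408·ln(0.408/0.175) = 0.34536
  0.479·ln(0.479/0.050) = 1.08239
  0.113·ln(0.113/0.775) = -0.21758
D(P‖Q) = 1.2102 nats.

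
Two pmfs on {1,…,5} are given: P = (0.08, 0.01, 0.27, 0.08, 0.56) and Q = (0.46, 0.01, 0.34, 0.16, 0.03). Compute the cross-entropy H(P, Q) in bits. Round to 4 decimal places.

3.6208 bits

H(P,Q) = −Σ p·log₂ q.
  −0.08·log₂(0.46) = 0.08962
  −0.01·log₂(0.01) = 0.06644
  −0.27·log₂(0.34) = 0.42023
  −0.08·log₂(0.16) = 0.21151
  −0.56·log₂(0.03) = 2.83298
H(P,Q) = 3.6208 bits.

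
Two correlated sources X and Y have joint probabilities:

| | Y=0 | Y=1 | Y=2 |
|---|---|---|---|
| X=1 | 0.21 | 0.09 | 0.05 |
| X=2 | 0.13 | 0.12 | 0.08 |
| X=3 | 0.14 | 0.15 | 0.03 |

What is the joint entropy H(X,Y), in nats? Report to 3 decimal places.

H(X,Y) = −Σ p(x,y)·ln p(x,y) over all 9 cells.
  cell (1,0): −0.21·ln0.21 = 0.3277
  cell (1,1): −0.09·ln0.09 = 0.2167
  cell (1,2): −0.05·ln0.05 = 0.1498
  cell (2,0): −0.13·ln0.13 = 0.2652
  cell (2,1): −0.12·ln0.12 = 0.2544
  cell (2,2): −0.08·ln0.08 = 0.2021
  cell (3,0): −0.14·ln0.14 = 0.2753
  cell (3,1): −0.15·ln0.15 = 0.2846
  cell (3,2): −0.03·ln0.03 = 0.1052
Sum = 2.081 nats.

2.081 nats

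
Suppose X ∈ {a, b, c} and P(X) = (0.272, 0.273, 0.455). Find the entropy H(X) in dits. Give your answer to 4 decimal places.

H(X) = −Σ p·log₁₀ p.
  −(0.272)·log₁₀(0.272) = 0.15380
  −(0.273)·log₁₀(0.273) = 0.15393
  −(0.455)·log₁₀(0.455) = 0.15560
Sum: 0.15380 + 0.15393 + 0.15560 = 0.4633 dits.

0.4633 dits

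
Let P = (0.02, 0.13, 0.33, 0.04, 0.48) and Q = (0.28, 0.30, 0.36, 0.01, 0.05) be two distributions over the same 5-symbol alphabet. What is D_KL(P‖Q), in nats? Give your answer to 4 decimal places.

0.9509 nats

D(P‖Q) = Σ p·ln(p/q).
  0.02·ln(0.02/0.28) = -0.05278
  0.13·ln(0.13/0.30) = -0.10871
  0.33·ln(0.33/0.36) = -0.02871
  0.04·ln(0.04/0.01) = 0.05545
  0.48·ln(0.48/0.05) = 1.08565
D(P‖Q) = 0.9509 nats.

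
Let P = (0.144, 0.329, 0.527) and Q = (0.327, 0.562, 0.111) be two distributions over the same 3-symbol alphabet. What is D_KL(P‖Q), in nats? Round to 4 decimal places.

0.5266 nats

D(P‖Q) = Σ p·ln(p/q).
  0.144·ln(0.144/0.327) = -0.11810
  0.329·ln(0.329/0.562) = -0.17616
  0.527·ln(0.527/0.111) = 0.82089
D(P‖Q) = 0.5266 nats.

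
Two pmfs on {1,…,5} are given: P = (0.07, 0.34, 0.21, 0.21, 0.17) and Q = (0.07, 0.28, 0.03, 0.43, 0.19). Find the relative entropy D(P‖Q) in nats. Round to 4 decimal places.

D(P‖Q) = Σ p·ln(p/q).
  0.07·ln(0.07/0.07) = 0.00000
  0.34·ln(0.34/0.28) = 0.06601
  0.21·ln(0.21/0.03) = 0.40864
  0.21·ln(0.21/0.43) = -0.15050
  0.17·ln(0.17/0.19) = -0.01891
D(P‖Q) = 0.3052 nats.

0.3052 nats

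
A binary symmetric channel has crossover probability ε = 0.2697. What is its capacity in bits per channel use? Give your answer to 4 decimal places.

0.1590 bits

Binary symmetric channel: C = 1 − h₂(ε) where h₂ is the binary entropy function.
h₂(0.2697) = −0.2697·log₂0.2697 − 0.7303·log₂0.7303 = 0.8410.
C = 1 − 0.8410 = 0.1590 bits per channel use.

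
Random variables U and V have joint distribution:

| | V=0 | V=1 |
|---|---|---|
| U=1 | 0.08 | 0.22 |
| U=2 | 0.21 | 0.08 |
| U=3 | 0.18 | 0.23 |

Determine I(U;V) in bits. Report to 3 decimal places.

0.094 bits

Marginals: p(U) = (0.3000, 0.2900, 0.4100), p(V) = (0.4700, 0.5300).
I(U;V) = Σ p(x,y)·log₂[p(x,y)/(p(x)p(y))].
  (1,0): 0.08·log₂(0.5674) = -0.0654
  (1,1): 0.22·log₂(1.3836) = 0.1031
  (2,0): 0.21·log₂(1.5407) = 0.1310
  (2,1): 0.08·log₂(0.5205) = -0.0754
  (3,0): 0.18·log₂(0.9341) = -0.0177
  (3,1): 0.23·log₂(1.0584) = 0.0188
Sum = 0.094 bits.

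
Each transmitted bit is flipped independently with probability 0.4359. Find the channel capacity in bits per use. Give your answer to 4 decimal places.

Binary symmetric channel: C = 1 − h₂(ε) where h₂ is the binary entropy function.
h₂(0.4359) = −0.4359·log₂0.4359 − 0.5641·log₂0.5641 = 0.9881.
C = 1 − 0.9881 = 0.0119 bits per channel use.

0.0119 bits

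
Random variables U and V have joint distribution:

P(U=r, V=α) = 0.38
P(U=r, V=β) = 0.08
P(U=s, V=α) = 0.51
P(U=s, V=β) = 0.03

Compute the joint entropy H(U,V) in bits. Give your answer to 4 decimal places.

1.4692 bits

H(U,V) = −Σ p(x,y)·log₂ p(x,y) over all 4 cells.
  cell (r,α): −0.38·log₂0.38 = 0.53045
  cell (r,β): −0.08·log₂0.08 = 0.29151
  cell (s,α): −0.51·log₂0.51 = 0.49543
  cell (s,β): −0.03·log₂0.03 = 0.15177
Sum = 1.4692 bits.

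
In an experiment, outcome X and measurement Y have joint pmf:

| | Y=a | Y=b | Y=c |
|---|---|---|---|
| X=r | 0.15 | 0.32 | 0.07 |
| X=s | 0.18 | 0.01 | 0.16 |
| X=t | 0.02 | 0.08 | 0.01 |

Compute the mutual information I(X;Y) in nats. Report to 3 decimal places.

0.209 nats

Marginals: p(X) = (0.5400, 0.3500, 0.1100), p(Y) = (0.3500, 0.4100, 0.2400).
I(X;Y) = Σ p(x,y)·ln[p(x,y)/(p(x)p(y))].
  (r,a): 0.15·ln(0.7937) = -0.0347
  (r,b): 0.32·ln(1.4453) = 0.1179
  (r,c): 0.07·ln(0.5401) = -0.0431
  (s,a): 0.18·ln(1.4694) = 0.0693
  (s,b): 0.01·ln(0.0697) = -0.0266
  (s,c): 0.16·ln(1.9048) = 0.1031
  (t,a): 0.02·ln(0.5195) = -0.0131
  (t,b): 0.08·ln(1.7738) = 0.0459
  (t,c): 0.01·ln(0.3788) = -0.0097
Sum = 0.209 nats.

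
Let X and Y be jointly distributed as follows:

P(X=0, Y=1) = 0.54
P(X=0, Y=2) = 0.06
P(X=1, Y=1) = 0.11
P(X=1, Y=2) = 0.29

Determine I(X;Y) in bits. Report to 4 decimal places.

Marginals: p(X) = (0.6000, 0.4000), p(Y) = (0.6500, 0.3500).
I(X;Y) = Σ p(x,y)·log₂[p(x,y)/(p(x)p(y))].
  (0,1): 0.54·log₂(1.3846) = 0.25352
  (0,2): 0.06·log₂(0.2857) = -0.10844
  (1,1): 0.11·log₂(0.4231) = -0.13651
  (1,2): 0.29·log₂(2.0714) = 0.30468
Sum = 0.3133 bits.

0.3133 bits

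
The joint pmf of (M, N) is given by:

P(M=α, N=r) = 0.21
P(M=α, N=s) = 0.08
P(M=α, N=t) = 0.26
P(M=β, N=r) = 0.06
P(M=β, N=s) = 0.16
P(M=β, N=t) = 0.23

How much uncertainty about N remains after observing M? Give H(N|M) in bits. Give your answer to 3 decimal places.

1.431 bits

Chain rule: H(N|M) = H(M,N) − H(M).
Marginals: p(M) = (0.5500, 0.4500), p(N) = (0.2700, 0.2400, 0.4900).
H(M,N) = 2.4238 bits; H(M) = 0.9928 bits.
H(N|M) = 2.4238 − 0.9928 = 1.431 bits.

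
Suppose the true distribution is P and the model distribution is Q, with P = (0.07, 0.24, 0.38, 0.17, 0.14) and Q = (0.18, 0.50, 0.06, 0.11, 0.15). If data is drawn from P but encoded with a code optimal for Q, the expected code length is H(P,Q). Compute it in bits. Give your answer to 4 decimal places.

H(P,Q) = −Σ p·log₂ q.
  −0.07·log₂(0.18) = 0.17318
  −0.24·log₂(0.50) = 0.24000
  −0.38·log₂(0.06) = 1.54238
  −0.17·log₂(0.11) = 0.54135
  −0.14·log₂(0.15) = 0.38318
H(P,Q) = 2.8801 bits.

2.8801 bits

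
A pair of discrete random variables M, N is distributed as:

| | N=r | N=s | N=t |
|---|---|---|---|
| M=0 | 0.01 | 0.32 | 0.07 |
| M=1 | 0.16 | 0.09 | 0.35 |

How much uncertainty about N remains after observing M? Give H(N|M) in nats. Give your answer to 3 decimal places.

0.801 nats

Chain rule: H(N|M) = H(M,N) − H(M).
Marginals: p(M) = (0.4000, 0.6000), p(N) = (0.1700, 0.4100, 0.4200).
H(M,N) = 1.4742 nats; H(M) = 0.6730 nats.
H(N|M) = 1.4742 − 0.6730 = 0.801 nats.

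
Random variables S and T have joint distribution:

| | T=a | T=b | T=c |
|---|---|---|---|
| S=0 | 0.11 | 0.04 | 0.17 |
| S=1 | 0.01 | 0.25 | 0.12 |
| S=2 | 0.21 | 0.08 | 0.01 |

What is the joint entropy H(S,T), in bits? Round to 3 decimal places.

2.735 bits

H(S,T) = −Σ p(x,y)·log₂ p(x,y) over all 9 cells.
  cell (0,a): −0.11·log₂0.11 = 0.3503
  cell (0,b): −0.04·log₂0.04 = 0.1858
  cell (0,c): −0.17·log₂0.17 = 0.4346
  cell (1,a): −0.01·log₂0.01 = 0.0664
  cell (1,b): −0.25·log₂0.25 = 0.5000
  cell (1,c): −0.12·log₂0.12 = 0.3671
  cell (2,a): −0.21·log₂0.21 = 0.4728
  cell (2,b): −0.08·log₂0.08 = 0.2915
  cell (2,c): −0.01·log₂0.01 = 0.0664
Sum = 2.735 bits.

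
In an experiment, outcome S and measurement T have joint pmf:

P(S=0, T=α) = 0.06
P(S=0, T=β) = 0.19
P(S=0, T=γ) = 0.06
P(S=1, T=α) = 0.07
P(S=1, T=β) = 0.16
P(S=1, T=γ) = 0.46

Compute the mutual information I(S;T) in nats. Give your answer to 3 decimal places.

0.102 nats

Marginals: p(S) = (0.3100, 0.6900), p(T) = (0.1300, 0.3500, 0.5200).
I(S;T) = Σ p(x,y)·ln[p(x,y)/(p(x)p(y))].
  (0,α): 0.06·ln(1.4888) = 0.0239
  (0,β): 0.19·ln(1.7512) = 0.1065
  (0,γ): 0.06·ln(0.3722) = -0.0593
  (1,α): 0.07·ln(0.7804) = -0.0174
  (1,β): 0.16·ln(0.6625) = -0.0659
  (1,γ): 0.46·ln(1.2821) = 0.1143
Sum = 0.102 nats.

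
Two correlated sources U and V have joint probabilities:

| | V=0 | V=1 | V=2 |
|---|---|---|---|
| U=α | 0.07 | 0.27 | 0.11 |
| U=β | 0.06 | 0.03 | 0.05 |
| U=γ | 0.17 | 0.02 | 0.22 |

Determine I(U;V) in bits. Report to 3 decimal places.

Marginals: p(U) = (0.4500, 0.1400, 0.4100), p(V) = (0.3000, 0.3200, 0.3800).
I(U;V) = Σ p(x,y)·log₂[p(x,y)/(p(x)p(y))].
  (α,0): 0.07·log₂(0.5185) = -0.0663
  (α,1): 0.27·log₂(1.8750) = 0.2449
  (α,2): 0.11·log₂(0.6433) = -0.0700
  (β,0): 0.06·log₂(1.4286) = 0.0309
  (β,1): 0.03·log₂(0.6696) = -0.0174
  (β,2): 0.05·log₂(0.9398) = -0.0045
  (γ,0): 0.17·log₂(1.3821) = 0.0794
  (γ,1): 0.02·log₂(0.1524) = -0.0543
  (γ,2): 0.22·log₂(1.4121) = 0.1095
Sum = 0.252 bits.

0.252 bits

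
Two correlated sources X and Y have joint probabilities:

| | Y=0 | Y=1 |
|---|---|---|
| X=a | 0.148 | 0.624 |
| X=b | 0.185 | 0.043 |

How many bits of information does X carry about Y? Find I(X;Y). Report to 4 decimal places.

Marginals: p(X) = (0.7720, 0.2280), p(Y) = (0.3330, 0.6670).
I(X;Y) = Σ p(x,y)·log₂[p(x,y)/(p(x)p(y))].
  (a,0): 0.148·log₂(0.5757) = -0.11790
  (a,1): 0.624·log₂(1.2118) = 0.17296
  (b,0): 0.185·log₂(2.4366) = 0.23771
  (b,1): 0.043·log₂(0.2828) = -0.07836
Sum = 0.2144 bits.

0.2144 bits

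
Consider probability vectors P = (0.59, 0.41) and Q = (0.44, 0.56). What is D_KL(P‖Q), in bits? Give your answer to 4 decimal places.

0.0653 bits

D(P‖Q) = Σ p·log₂(p/q).
  0.59·log₂(0.59/0.44) = 0.24969
  0.41·log₂(0.41/0.56) = -0.18442
D(P‖Q) = 0.0653 bits.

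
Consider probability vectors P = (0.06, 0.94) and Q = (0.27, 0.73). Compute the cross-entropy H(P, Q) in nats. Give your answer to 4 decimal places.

0.3744 nats

H(P,Q) = −Σ p·ln q.
  −0.06·ln(0.27) = 0.07856
  −0.94·ln(0.73) = 0.29583
H(P,Q) = 0.3744 nats.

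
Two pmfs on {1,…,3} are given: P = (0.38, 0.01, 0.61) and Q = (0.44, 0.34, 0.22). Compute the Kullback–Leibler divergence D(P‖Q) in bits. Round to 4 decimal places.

0.7663 bits

D(P‖Q) = Σ p·log₂(p/q).
  0.38·log₂(0.38/0.44) = -0.08037
  0.01·log₂(0.01/0.34) = -0.05087
  0.61·log₂(0.61/0.22) = 0.89750
D(P‖Q) = 0.7663 bits.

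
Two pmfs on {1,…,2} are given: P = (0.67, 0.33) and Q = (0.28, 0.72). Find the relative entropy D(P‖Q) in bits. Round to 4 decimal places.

D(P‖Q) = Σ p·log₂(p/q).
  0.67·log₂(0.67/0.28) = 0.84335
  0.33·log₂(0.33/0.72) = -0.37143
D(P‖Q) = 0.4719 bits.

0.4719 bits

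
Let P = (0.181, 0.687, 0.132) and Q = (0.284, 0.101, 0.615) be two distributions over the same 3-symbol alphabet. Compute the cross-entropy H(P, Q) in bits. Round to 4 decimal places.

H(P,Q) = −Σ p·log₂ q.
  −0.181·log₂(0.284) = 0.32870
  −0.687·log₂(0.101) = 2.27230
  −0.132·log₂(0.615) = 0.09258
H(P,Q) = 2.6936 bits.

2.6936 bits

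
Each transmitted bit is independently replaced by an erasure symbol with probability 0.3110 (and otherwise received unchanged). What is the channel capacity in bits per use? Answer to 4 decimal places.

Binary erasure channel: capacity C = 1 − ε.
C = 1 − 0.3110 = 0.6890 bits per channel use.

0.6890 bits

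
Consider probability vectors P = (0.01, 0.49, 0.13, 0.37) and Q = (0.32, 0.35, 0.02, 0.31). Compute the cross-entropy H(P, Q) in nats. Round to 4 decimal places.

H(P,Q) = −Σ p·ln q.
  −0.01·ln(0.32) = 0.01139
  −0.49·ln(0.35) = 0.51441
  −0.13·ln(0.02) = 0.50856
  −0.37·ln(0.31) = 0.43334
H(P,Q) = 1.4677 nats.

1.4677 nats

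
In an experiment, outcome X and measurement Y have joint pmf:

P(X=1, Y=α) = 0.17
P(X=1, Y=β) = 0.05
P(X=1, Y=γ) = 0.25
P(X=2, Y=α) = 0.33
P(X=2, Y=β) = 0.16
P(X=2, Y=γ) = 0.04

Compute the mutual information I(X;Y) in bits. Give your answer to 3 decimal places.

0.201 bits

Marginals: p(X) = (0.4700, 0.5300), p(Y) = (0.5000, 0.2100, 0.2900).
I(X;Y) = Σ p(x,y)·log₂[p(x,y)/(p(x)p(y))].
  (1,α): 0.17·log₂(0.7234) = -0.0794
  (1,β): 0.05·log₂(0.5066) = -0.0491
  (1,γ): 0.25·log₂(1.8342) = 0.2188
  (2,α): 0.33·log₂(1.2453) = 0.1044
  (2,β): 0.16·log₂(1.4376) = 0.0838
  (2,γ): 0.04·log₂(0.2602) = -0.0777
Sum = 0.201 bits.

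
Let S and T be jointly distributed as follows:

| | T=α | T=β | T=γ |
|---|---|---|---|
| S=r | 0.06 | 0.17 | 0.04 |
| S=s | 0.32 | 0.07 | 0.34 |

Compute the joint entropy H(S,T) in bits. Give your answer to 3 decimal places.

2.188 bits

H(S,T) = −Σ p(x,y)·log₂ p(x,y) over all 6 cells.
  cell (r,α): −0.06·log₂0.06 = 0.2435
  cell (r,β): −0.17·log₂0.17 = 0.4346
  cell (r,γ): −0.04·log₂0.04 = 0.1858
  cell (s,α): −0.32·log₂0.32 = 0.5260
  cell (s,β): −0.07·log₂0.07 = 0.2686
  cell (s,γ): −0.34·log₂0.34 = 0.5292
Sum = 2.188 bits.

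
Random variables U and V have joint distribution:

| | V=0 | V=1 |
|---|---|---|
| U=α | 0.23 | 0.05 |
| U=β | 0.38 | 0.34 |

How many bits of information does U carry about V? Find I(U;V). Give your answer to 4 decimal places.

Marginals: p(U) = (0.2800, 0.7200), p(V) = (0.6100, 0.3900).
I(U;V) = Σ p(x,y)·log₂[p(x,y)/(p(x)p(y))].
  (α,0): 0.23·log₂(1.3466) = 0.09874
  (α,1): 0.05·log₂(0.4579) = -0.05635
  (β,0): 0.38·log₂(0.8652) = -0.07937
  (β,1): 0.34·log₂(1.2108) = 0.09384
Sum = 0.0569 bits.

0.0569 bits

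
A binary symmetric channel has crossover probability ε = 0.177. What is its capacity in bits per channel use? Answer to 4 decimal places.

0.3265 bits

Binary symmetric channel: C = 1 − h₂(ε) where h₂ is the binary entropy function.
h₂(0.177) = −0.177·log₂0.177 − 0.823·log₂0.823 = 0.6735.
C = 1 − 0.6735 = 0.3265 bits per channel use.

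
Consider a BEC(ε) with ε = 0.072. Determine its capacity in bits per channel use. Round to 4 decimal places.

Binary erasure channel: capacity C = 1 − ε.
C = 1 − 0.072 = 0.9280 bits per channel use.

0.9280 bits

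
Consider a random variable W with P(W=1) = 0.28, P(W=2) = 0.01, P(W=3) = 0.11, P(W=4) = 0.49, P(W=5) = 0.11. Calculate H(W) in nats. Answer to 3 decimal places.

1.238 nats

H(W) = −Σ p·ln p.
  −(0.28)·ln(0.28) = 0.3564
  −(0.01)·ln(0.01) = 0.0461
  −(0.11)·ln(0.11) = 0.2428
  −(0.49)·ln(0.49) = 0.3495
  −(0.11)·ln(0.11) = 0.2428
Sum: 0.3564 + 0.0461 + 0.2428 + 0.3495 + 0.2428 = 1.238 nats.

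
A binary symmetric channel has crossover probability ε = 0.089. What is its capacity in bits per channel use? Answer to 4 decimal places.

Binary symmetric channel: C = 1 − h₂(ε) where h₂ is the binary entropy function.
h₂(0.089) = −0.089·log₂0.089 − 0.911·log₂0.911 = 0.4331.
C = 1 − 0.4331 = 0.5669 bits per channel use.

0.5669 bits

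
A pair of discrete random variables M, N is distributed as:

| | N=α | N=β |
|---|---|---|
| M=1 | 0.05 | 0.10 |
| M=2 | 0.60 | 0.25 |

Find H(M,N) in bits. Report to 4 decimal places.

1.4905 bits

H(M,N) = −Σ p(x,y)·log₂ p(x,y) over all 4 cells.
  cell (1,α): −0.05·log₂0.05 = 0.21610
  cell (1,β): −0.10·log₂0.10 = 0.33219
  cell (2,α): −0.60·log₂0.60 = 0.44218
  cell (2,β): −0.25·log₂0.25 = 0.50000
Sum = 1.4905 bits.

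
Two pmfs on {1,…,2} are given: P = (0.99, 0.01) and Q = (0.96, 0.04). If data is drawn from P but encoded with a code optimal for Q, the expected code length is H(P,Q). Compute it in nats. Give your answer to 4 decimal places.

0.0726 nats

H(P,Q) = −Σ p·ln q.
  −0.99·ln(0.96) = 0.04041
  −0.01·ln(0.04) = 0.03219
H(P,Q) = 0.0726 nats.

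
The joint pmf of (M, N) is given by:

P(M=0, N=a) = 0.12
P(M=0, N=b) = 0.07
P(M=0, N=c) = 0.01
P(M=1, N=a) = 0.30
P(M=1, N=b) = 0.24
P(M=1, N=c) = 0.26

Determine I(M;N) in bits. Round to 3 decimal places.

Marginals: p(M) = (0.2000, 0.8000), p(N) = (0.4200, 0.3100, 0.2700).
I(M;N) = Σ p(x,y)·log₂[p(x,y)/(p(x)p(y))].
  (0,a): 0.12·log₂(1.4286) = 0.0617
  (0,b): 0.07·log₂(1.1290) = 0.0123
  (0,c): 0.01·log₂(0.1852) = -0.0243
  (1,a): 0.30·log₂(0.8929) = -0.0490
  (1,b): 0.24·log₂(0.9677) = -0.0114
  (1,c): 0.26·log₂(1.2037) = 0.0695
Sum = 0.059 bits.

0.059 bits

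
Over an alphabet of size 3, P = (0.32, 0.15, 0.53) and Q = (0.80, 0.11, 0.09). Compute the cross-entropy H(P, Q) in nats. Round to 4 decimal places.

1.6787 nats

H(P,Q) = −Σ p·ln q.
  −0.32·ln(0.80) = 0.07141
  −0.15·ln(0.11) = 0.33109
  −0.53·ln(0.09) = 1.27621
H(P,Q) = 1.6787 nats.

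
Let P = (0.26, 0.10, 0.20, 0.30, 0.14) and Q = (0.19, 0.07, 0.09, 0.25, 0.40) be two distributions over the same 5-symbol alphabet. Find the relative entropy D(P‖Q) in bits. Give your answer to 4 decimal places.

D(P‖Q) = Σ p·log₂(p/q).
  0.26·log₂(0.26/0.19) = 0.11765
  0.10·log₂(0.10/0.07) = 0.05146
  0.20·log₂(0.20/0.09) = 0.23040
  0.30·log₂(0.30/0.25) = 0.07891
  0.14·log₂(0.14/0.40) = -0.21204
D(P‖Q) = 0.2664 bits.

0.2664 bits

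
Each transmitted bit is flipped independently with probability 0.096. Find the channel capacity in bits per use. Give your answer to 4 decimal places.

0.5438 bits

Binary symmetric channel: C = 1 − h₂(ε) where h₂ is the binary entropy function.
h₂(0.096) = −0.096·log₂0.096 − 0.904·log₂0.904 = 0.4562.
C = 1 − 0.4562 = 0.5438 bits per channel use.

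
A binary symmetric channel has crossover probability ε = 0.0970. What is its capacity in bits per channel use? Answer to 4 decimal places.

Binary symmetric channel: C = 1 − h₂(ε) where h₂ is the binary entropy function.
h₂(0.0970) = −0.0970·log₂0.0970 − 0.9030·log₂0.9030 = 0.4594.
C = 1 − 0.4594 = 0.5406 bits per channel use.

0.5406 bits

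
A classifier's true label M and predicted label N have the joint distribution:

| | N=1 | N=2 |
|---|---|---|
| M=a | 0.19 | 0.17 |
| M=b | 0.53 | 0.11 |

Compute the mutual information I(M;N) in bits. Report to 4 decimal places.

0.0726 bits

Marginals: p(M) = (0.3600, 0.6400), p(N) = (0.7200, 0.2800).
I(M;N) = Σ p(x,y)·log₂[p(x,y)/(p(x)p(y))].
  (a,1): 0.19·log₂(0.7330) = -0.08513
  (a,2): 0.17·log₂(1.6865) = 0.12819
  (b,1): 0.53·log₂(1.1502) = 0.10698
  (b,2): 0.11·log₂(0.6138) = -0.07745
Sum = 0.0726 bits.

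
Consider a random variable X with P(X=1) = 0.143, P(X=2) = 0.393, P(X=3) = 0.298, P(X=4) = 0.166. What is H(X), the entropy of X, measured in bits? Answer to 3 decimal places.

H(X) = −Σ p·log₂ p.
  −(0.143)·log₂(0.143) = 0.4012
  −(0.393)·log₂(0.393) = 0.5295
  −(0.298)·log₂(0.298) = 0.5205
  −(0.166)·log₂(0.166) = 0.4301
Sum: 0.4012 + 0.5295 + 0.5205 + 0.4301 = 1.881 bits.

1.881 bits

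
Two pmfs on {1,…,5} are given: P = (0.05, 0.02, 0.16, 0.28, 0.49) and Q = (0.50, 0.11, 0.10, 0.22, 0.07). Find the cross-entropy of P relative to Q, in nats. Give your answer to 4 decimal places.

H(P,Q) = −Σ p·ln q.
  −0.05·ln(0.50) = 0.03466
  −0.02·ln(0.11) = 0.04415
  −0.16·ln(0.10) = 0.36841
  −0.28·ln(0.22) = 0.42396
  −0.49·ln(0.07) = 1.30304
H(P,Q) = 2.1742 nats.

2.1742 nats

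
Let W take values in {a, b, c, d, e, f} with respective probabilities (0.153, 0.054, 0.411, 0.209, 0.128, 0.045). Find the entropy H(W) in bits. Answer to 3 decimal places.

2.222 bits

H(W) = −Σ p·log₂ p.
  −(0.153)·log₂(0.153) = 0.4144
  −(0.054)·log₂(0.054) = 0.2274
  −(0.411)·log₂(0.411) = 0.5272
  −(0.209)·log₂(0.209) = 0.4720
  −(0.128)·log₂(0.128) = 0.3796
  −(0.045)·log₂(0.045) = 0.2013
Sum: 0.4144 + 0.2274 + 0.5272 + 0.4720 + 0.3796 + 0.2013 = 2.222 bits.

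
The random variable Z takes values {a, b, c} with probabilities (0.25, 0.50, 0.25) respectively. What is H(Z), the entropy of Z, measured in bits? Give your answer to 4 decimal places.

H(Z) = −Σ p·log₂ p.
  −(0.25)·log₂(0.25) = 0.50000
  −(0.50)·log₂(0.50) = 0.50000
  −(0.25)·log₂(0.25) = 0.50000
Sum: 0.50000 + 0.50000 + 0.50000 = 1.5000 bits.

1.5000 bits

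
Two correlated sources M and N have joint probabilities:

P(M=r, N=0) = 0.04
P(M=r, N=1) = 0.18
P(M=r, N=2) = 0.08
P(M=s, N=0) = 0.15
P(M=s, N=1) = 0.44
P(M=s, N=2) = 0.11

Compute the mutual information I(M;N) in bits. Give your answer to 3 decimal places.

0.015 bits

Marginals: p(M) = (0.3000, 0.7000), p(N) = (0.1900, 0.6200, 0.1900).
I(M;N) = Σ p(x,y)·log₂[p(x,y)/(p(x)p(y))].
  (r,0): 0.04·log₂(0.7018) = -0.0204
  (r,1): 0.18·log₂(0.9677) = -0.0085
  (r,2): 0.08·log₂(1.4035) = 0.0391
  (s,0): 0.15·log₂(1.1278) = 0.0260
  (s,1): 0.44·log₂(1.0138) = 0.0087
  (s,2): 0.11·log₂(0.8271) = -0.0301
Sum = 0.015 bits.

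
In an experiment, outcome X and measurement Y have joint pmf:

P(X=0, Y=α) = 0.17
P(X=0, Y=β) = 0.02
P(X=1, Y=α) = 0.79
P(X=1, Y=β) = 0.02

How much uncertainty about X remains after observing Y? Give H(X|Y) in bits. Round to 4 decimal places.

0.6867 bits

Chain rule: H(X|Y) = H(X,Y) − H(Y).
Marginals: p(X) = (0.1900, 0.8100), p(Y) = (0.9600, 0.0400).
H(X,Y) = 0.9290 bits; H(Y) = 0.2423 bits.
H(X|Y) = 0.9290 − 0.2423 = 0.6867 bits.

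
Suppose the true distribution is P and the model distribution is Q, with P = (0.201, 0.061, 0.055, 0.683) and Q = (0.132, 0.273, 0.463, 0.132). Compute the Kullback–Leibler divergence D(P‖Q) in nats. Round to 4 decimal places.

D(P‖Q) = Σ p·ln(p/q).
  0.201·ln(0.201/0.132) = 0.08452
  0.061·ln(0.061/0.273) = -0.09141
  0.055·ln(0.055/0.463) = -0.11717
  0.683·ln(0.683/0.132) = 1.12264
D(P‖Q) = 0.9986 nats.

0.9986 nats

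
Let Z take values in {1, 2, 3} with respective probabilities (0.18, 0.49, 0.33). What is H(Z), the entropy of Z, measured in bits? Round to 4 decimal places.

1.4774 bits

H(Z) = −Σ p·log₂ p.
  −(0.18)·log₂(0.18) = 0.44531
  −(0.49)·log₂(0.49) = 0.50428
  −(0.33)·log₂(0.33) = 0.52782
Sum: 0.44531 + 0.50428 + 0.52782 = 1.4774 bits.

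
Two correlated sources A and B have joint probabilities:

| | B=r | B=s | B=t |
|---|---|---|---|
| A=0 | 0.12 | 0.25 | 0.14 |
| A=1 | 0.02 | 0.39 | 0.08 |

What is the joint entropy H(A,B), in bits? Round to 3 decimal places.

H(A,B) = −Σ p(x,y)·log₂ p(x,y) over all 6 cells.
  cell (0,r): −0.12·log₂0.12 = 0.3671
  cell (0,s): −0.25·log₂0.25 = 0.5000
  cell (0,t): −0.14·log₂0.14 = 0.3971
  cell (1,r): −0.02·log₂0.02 = 0.1129
  cell (1,s): −0.39·log₂0.39 = 0.5298
  cell (1,t): −0.08·log₂0.08 = 0.2915
Sum = 2.198 bits.

2.198 bits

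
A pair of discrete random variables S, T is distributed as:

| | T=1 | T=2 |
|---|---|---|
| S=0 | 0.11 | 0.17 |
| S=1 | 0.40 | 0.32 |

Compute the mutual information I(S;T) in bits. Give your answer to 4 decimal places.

Marginals: p(S) = (0.2800, 0.7200), p(T) = (0.5100, 0.4900).
I(S;T) = H(S) + H(T) − H(S,T).
H(S) = 0.8555, H(T) = 0.9997, H(S,T) = 1.8397.
I(S;T) = 0.8555 + 0.9997 − 1.8397 = 0.0155 bits.

0.0155 bits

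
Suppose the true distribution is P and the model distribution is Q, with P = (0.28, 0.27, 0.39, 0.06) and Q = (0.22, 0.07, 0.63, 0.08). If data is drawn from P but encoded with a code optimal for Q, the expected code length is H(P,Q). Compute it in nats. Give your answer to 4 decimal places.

H(P,Q) = −Σ p·ln q.
  −0.28·ln(0.22) = 0.42396
  −0.27·ln(0.07) = 0.71800
  −0.39·ln(0.63) = 0.18019
  −0.06·ln(0.08) = 0.15154
H(P,Q) = 1.4737 nats.

1.4737 nats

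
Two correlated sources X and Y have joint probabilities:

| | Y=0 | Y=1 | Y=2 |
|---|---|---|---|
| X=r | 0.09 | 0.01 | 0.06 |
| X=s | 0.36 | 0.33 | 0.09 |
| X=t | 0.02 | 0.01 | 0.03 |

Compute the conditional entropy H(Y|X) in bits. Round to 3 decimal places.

Marginals: p(X) = (0.1600, 0.7800, 0.0600), p(Y) = (0.4700, 0.3500, 0.1800).
H(Y|X) = Σ p(X) · H(Y|X=·).
  X=r: p=0.1600, H(Y|X=r) = 1.2476
  X=s: p=0.7800, H(Y|X=s) = 1.3994
  X=t: p=0.0600, H(Y|X=t) = 1.4591
Weighted sum = 1.379 bits.

1.379 bits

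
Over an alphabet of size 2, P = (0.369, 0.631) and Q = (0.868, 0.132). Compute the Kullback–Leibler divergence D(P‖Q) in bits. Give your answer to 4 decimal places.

D(P‖Q) = Σ p·log₂(p/q).
  0.369·log₂(0.369/0.868) = -0.45537
  0.631·log₂(0.631/0.132) = 1.42423
D(P‖Q) = 0.9689 bits.

0.9689 bits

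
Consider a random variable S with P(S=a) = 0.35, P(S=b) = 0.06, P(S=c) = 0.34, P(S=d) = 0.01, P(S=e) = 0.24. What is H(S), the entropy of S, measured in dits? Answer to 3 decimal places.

H(S) = −Σ p·log₁₀ p.
  −(0.35)·log₁₀(0.35) = 0.1596
  −(0.06)·log₁₀(0.06) = 0.0733
  −(0.34)·log₁₀(0.34) = 0.1593
  −(0.01)·log₁₀(0.01) = 0.0200
  −(0.24)·log₁₀(0.24) = 0.1487
Sum: 0.1596 + 0.0733 + 0.1593 + 0.0200 + 0.1487 = 0.561 dits.

0.561 dits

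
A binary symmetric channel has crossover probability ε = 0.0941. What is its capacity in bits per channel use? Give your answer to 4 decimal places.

Binary symmetric channel: C = 1 − h₂(ε) where h₂ is the binary entropy function.
h₂(0.0941) = −0.0941·log₂0.0941 − 0.9059·log₂0.9059 = 0.4500.
C = 1 − 0.4500 = 0.5500 bits per channel use.

0.5500 bits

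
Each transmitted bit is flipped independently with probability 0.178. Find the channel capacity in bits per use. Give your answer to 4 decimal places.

0.3243 bits

Binary symmetric channel: C = 1 − h₂(ε) where h₂ is the binary entropy function.
h₂(0.178) = −0.178·log₂0.178 − 0.822·log₂0.822 = 0.6757.
C = 1 − 0.6757 = 0.3243 bits per channel use.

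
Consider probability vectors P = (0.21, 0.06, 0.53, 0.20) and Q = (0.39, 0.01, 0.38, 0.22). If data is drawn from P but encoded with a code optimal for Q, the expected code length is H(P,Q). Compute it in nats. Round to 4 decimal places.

H(P,Q) = −Σ p·ln q.
  −0.21·ln(0.39) = 0.19774
  −0.06·ln(0.01) = 0.27631
  −0.53·ln(0.38) = 0.51282
  −0.20·ln(0.22) = 0.30283
H(P,Q) = 1.2897 nats.

1.2897 nats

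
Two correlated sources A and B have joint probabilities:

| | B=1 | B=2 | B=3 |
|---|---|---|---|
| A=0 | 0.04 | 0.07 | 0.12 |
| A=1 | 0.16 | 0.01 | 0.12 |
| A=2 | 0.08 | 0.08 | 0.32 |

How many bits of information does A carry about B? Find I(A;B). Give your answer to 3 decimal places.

Marginals: p(A) = (0.2300, 0.2900, 0.4800), p(B) = (0.2800, 0.1600, 0.5600).
I(A;B) = H(A) + H(B) − H(A,B).
H(A) = 1.5138, H(B) = 1.4057, H(A,B) = 2.7870.
I(A;B) = 1.5138 + 1.4057 − 2.7870 = 0.133 bits.

0.133 bits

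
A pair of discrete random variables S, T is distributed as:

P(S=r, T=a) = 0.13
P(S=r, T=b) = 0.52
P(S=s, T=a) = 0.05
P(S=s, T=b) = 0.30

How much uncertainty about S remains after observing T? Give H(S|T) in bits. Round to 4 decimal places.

0.9303 bits

Chain rule: H(S|T) = H(S,T) − H(T).
Marginals: p(S) = (0.6500, 0.3500), p(T) = (0.1800, 0.8200).
H(S,T) = 1.6104 bits; H(T) = 0.6801 bits.
H(S|T) = 1.6104 − 0.6801 = 0.9303 bits.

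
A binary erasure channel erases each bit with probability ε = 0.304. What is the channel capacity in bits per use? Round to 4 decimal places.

Binary erasure channel: capacity C = 1 − ε.
C = 1 − 0.304 = 0.6960 bits per channel use.

0.6960 bits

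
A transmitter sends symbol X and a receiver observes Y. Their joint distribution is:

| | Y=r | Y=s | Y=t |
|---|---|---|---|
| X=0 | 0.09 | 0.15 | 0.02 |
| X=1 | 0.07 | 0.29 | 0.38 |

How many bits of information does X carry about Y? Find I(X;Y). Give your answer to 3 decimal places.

0.147 bits

Marginals: p(X) = (0.2600, 0.7400), p(Y) = (0.1600, 0.4400, 0.4000).
I(X;Y) = Σ p(x,y)·log₂[p(x,y)/(p(x)p(y))].
  (0,r): 0.09·log₂(2.1635) = 0.1002
  (0,s): 0.15·log₂(1.3112) = 0.0586
  (0,t): 0.02·log₂(0.1923) = -0.0476
  (1,r): 0.07·log₂(0.5912) = -0.0531
  (1,s): 0.29·log₂(0.8907) = -0.0484
  (1,t): 0.38·log₂(1.2838) = 0.1370
Sum = 0.147 bits.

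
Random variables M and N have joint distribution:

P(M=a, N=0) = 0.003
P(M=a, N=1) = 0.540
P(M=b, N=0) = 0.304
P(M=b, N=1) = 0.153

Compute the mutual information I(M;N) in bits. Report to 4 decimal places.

0.4425 bits

Marginals: p(M) = (0.5430, 0.4570), p(N) = (0.3070, 0.6930).
I(M;N) = Σ p(x,y)·log₂[p(x,y)/(p(x)p(y))].
  (a,0): 0.003·log₂(0.0180) = -0.01739
  (a,1): 0.540·log₂(1.4350) = 0.28138
  (b,0): 0.304·log₂(2.1668) = 0.33913
  (b,1): 0.153·log₂(0.4831) = -0.16059
Sum = 0.4425 bits.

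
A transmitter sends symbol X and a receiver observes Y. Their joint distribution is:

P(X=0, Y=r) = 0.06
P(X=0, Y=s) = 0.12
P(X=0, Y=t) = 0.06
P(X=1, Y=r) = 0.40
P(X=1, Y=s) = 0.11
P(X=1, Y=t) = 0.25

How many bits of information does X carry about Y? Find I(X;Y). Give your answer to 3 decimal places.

0.089 bits

Marginals: p(X) = (0.2400, 0.7600), p(Y) = (0.4600, 0.2300, 0.3100).
I(X;Y) = H(X) + H(Y) − H(X,Y).
H(X) = 0.7950, H(Y) = 1.5268, H(X,Y) = 2.2332.
I(X;Y) = 0.7950 + 1.5268 − 2.2332 = 0.089 bits.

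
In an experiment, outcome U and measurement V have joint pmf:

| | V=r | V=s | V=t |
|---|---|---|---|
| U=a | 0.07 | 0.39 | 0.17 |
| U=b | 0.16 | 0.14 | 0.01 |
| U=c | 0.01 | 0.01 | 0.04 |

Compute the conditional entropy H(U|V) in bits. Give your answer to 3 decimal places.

Marginals: p(U) = (0.6300, 0.3100, 0.0600), p(V) = (0.2400, 0.5400, 0.2200).
H(U|V) = Σ p(V) · H(U|V=·).
  V=r: p=0.2400, H(U|V=r) = 1.0995
  V=s: p=0.5400, H(U|V=s) = 0.9506
  V=t: p=0.2200, H(U|V=t) = 0.9373
Weighted sum = 0.983 bits.

0.983 bits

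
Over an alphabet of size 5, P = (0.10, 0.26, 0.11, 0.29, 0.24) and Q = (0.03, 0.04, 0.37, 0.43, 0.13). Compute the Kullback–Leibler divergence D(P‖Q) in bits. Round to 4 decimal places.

D(P‖Q) = Σ p·log₂(p/q).
  0.10·log₂(0.10/0.03) = 0.17370
  0.26·log₂(0.26/0.04) = 0.70211
  0.11·log₂(0.11/0.37) = -0.19250
  0.29·log₂(0.29/0.43) = -0.16480
  0.24·log₂(0.24/0.13) = 0.21229
D(P‖Q) = 0.7308 bits.

0.7308 bits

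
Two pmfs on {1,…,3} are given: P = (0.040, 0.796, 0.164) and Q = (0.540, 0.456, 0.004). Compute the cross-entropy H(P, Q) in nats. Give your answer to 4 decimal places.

1.5552 nats

H(P,Q) = −Σ p·ln q.
  −0.040·ln(0.540) = 0.02465
  −0.796·ln(0.456) = 0.62507
  −0.164·ln(0.004) = 0.90552
H(P,Q) = 1.5552 nats.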